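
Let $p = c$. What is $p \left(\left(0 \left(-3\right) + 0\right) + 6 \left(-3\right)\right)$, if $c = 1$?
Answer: $-18$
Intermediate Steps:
$p = 1$
$p \left(\left(0 \left(-3\right) + 0\right) + 6 \left(-3\right)\right) = 1 \left(\left(0 \left(-3\right) + 0\right) + 6 \left(-3\right)\right) = 1 \left(\left(0 + 0\right) - 18\right) = 1 \left(0 - 18\right) = 1 \left(-18\right) = -18$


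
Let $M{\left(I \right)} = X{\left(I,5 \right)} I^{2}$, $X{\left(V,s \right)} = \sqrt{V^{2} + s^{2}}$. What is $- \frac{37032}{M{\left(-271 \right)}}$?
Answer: $- \frac{18516 \sqrt{73466}}{2697708253} \approx -0.0018604$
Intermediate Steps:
$M{\left(I \right)} = I^{2} \sqrt{25 + I^{2}}$ ($M{\left(I \right)} = \sqrt{I^{2} + 5^{2}} I^{2} = \sqrt{I^{2} + 25} I^{2} = \sqrt{25 + I^{2}} I^{2} = I^{2} \sqrt{25 + I^{2}}$)
$- \frac{37032}{M{\left(-271 \right)}} = - \frac{37032}{\left(-271\right)^{2} \sqrt{25 + \left(-271\right)^{2}}} = - \frac{37032}{73441 \sqrt{25 + 73441}} = - \frac{37032}{73441 \sqrt{73466}} = - 37032 \frac{\sqrt{73466}}{5395416506} = - \frac{18516 \sqrt{73466}}{2697708253}$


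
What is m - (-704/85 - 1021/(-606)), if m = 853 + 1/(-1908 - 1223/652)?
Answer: 55136495731171/64142260890 ≈ 859.60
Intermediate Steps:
m = 1062188215/1245239 (m = 853 + 1/(-1908 - 1223*1/652) = 853 + 1/(-1908 - 1223/652) = 853 + 1/(-1245239/652) = 853 - 652/1245239 = 1062188215/1245239 ≈ 853.00)
m - (-704/85 - 1021/(-606)) = 1062188215/1245239 - (-704/85 - 1021/(-606)) = 1062188215/1245239 - (-704*1/85 - 1021*(-1/606)) = 1062188215/1245239 - (-704/85 + 1021/606) = 1062188215/1245239 - 1*(-339839/51510) = 1062188215/1245239 + 339839/51510 = 55136495731171/64142260890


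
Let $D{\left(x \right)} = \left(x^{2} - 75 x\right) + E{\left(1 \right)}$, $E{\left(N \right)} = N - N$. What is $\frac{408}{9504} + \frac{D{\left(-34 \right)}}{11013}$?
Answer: $\frac{551599}{1453716} \approx 0.37944$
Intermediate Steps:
$E{\left(N \right)} = 0$
$D{\left(x \right)} = x^{2} - 75 x$ ($D{\left(x \right)} = \left(x^{2} - 75 x\right) + 0 = x^{2} - 75 x$)
$\frac{408}{9504} + \frac{D{\left(-34 \right)}}{11013} = \frac{408}{9504} + \frac{\left(-34\right) \left(-75 - 34\right)}{11013} = 408 \cdot \frac{1}{9504} + \left(-34\right) \left(-109\right) \frac{1}{11013} = \frac{17}{396} + 3706 \cdot \frac{1}{11013} = \frac{17}{396} + \frac{3706}{11013} = \frac{551599}{1453716}$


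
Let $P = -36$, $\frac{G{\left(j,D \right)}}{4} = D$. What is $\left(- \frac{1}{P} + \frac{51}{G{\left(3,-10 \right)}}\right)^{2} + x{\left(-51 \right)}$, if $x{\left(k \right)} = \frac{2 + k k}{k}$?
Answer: $- \frac{109022383}{2203200} \approx -49.484$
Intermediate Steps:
$G{\left(j,D \right)} = 4 D$
$x{\left(k \right)} = \frac{2 + k^{2}}{k}$
$\left(- \frac{1}{P} + \frac{51}{G{\left(3,-10 \right)}}\right)^{2} + x{\left(-51 \right)} = \left(- \frac{1}{-36} + \frac{51}{4 \left(-10\right)}\right)^{2} - \left(51 - \frac{2}{-51}\right) = \left(\left(-1\right) \left(- \frac{1}{36}\right) + \frac{51}{-40}\right)^{2} + \left(-51 + 2 \left(- \frac{1}{51}\right)\right) = \left(\frac{1}{36} + 51 \left(- \frac{1}{40}\right)\right)^{2} - \frac{2603}{51} = \left(\frac{1}{36} - \frac{51}{40}\right)^{2} - \frac{2603}{51} = \left(- \frac{449}{360}\right)^{2} - \frac{2603}{51} = \frac{201601}{129600} - \frac{2603}{51} = - \frac{109022383}{2203200}$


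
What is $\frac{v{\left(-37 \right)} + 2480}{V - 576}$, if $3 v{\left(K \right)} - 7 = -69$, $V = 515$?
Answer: $- \frac{7378}{183} \approx -40.317$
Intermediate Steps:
$v{\left(K \right)} = - \frac{62}{3}$ ($v{\left(K \right)} = \frac{7}{3} + \frac{1}{3} \left(-69\right) = \frac{7}{3} - 23 = - \frac{62}{3}$)
$\frac{v{\left(-37 \right)} + 2480}{V - 576} = \frac{- \frac{62}{3} + 2480}{515 - 576} = \frac{7378}{3 \left(-61\right)} = \frac{7378}{3} \left(- \frac{1}{61}\right) = - \frac{7378}{183}$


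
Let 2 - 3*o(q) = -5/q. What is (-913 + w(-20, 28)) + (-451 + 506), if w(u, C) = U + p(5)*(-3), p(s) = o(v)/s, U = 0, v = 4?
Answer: -17173/20 ≈ -858.65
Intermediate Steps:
o(q) = ⅔ + 5/(3*q) (o(q) = ⅔ - (-5)/(3*q) = ⅔ + 5/(3*q))
p(s) = 13/(12*s) (p(s) = ((⅓)*(5 + 2*4)/4)/s = ((⅓)*(¼)*(5 + 8))/s = ((⅓)*(¼)*13)/s = 13/(12*s))
w(u, C) = -13/20 (w(u, C) = 0 + ((13/12)/5)*(-3) = 0 + ((13/12)*(⅕))*(-3) = 0 + (13/60)*(-3) = 0 - 13/20 = -13/20)
(-913 + w(-20, 28)) + (-451 + 506) = (-913 - 13/20) + (-451 + 506) = -18273/20 + 55 = -17173/20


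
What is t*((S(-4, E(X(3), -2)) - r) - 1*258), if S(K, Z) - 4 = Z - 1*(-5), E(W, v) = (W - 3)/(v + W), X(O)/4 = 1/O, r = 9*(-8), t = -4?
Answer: 698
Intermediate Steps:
r = -72
X(O) = 4/O
E(W, v) = (-3 + W)/(W + v)
S(K, Z) = 9 + Z (S(K, Z) = 4 + (Z - 1*(-5)) = 4 + (Z + 5) = 4 + (5 + Z) = 9 + Z)
t*((S(-4, E(X(3), -2)) - r) - 1*258) = -4*(((9 + (-3 + 4/3)/(4/3 - 2)) - 1*(-72)) - 1*258) = -4*(((9 + (-3 + 4*(⅓))/(4*(⅓) - 2)) + 72) - 258) = -4*(((9 + (-3 + 4/3)/(4/3 - 2)) + 72) - 258) = -4*(((9 - 5/3/(-⅔)) + 72) - 258) = -4*(((9 - 3/2*(-5/3)) + 72) - 258) = -4*(((9 + 5/2) + 72) - 258) = -4*((23/2 + 72) - 258) = -4*(167/2 - 258) = -4*(-349/2) = 698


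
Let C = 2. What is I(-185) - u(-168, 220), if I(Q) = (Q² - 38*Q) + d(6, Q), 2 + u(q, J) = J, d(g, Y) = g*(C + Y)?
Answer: 39939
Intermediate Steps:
d(g, Y) = g*(2 + Y)
u(q, J) = -2 + J
I(Q) = 12 + Q² - 32*Q (I(Q) = (Q² - 38*Q) + 6*(2 + Q) = (Q² - 38*Q) + (12 + 6*Q) = 12 + Q² - 32*Q)
I(-185) - u(-168, 220) = (12 + (-185)² - 32*(-185)) - (-2 + 220) = (12 + 34225 + 5920) - 1*218 = 40157 - 218 = 39939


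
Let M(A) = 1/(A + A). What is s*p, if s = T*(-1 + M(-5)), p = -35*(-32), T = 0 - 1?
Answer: 1232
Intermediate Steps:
T = -1
M(A) = 1/(2*A)
p = 1120
s = 11/10 (s = -(-1 + (1/2)/(-5)) = -(-1 + (1/2)*(-1/5)) = -(-1 - 1/10) = -1*(-11/10) = 11/10 ≈ 1.1000)
s*p = (11/10)*1120 = 1232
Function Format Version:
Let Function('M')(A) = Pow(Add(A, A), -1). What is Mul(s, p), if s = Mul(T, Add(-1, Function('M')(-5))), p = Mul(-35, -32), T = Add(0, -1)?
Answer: 1232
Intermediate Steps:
T = -1
Function('M')(A) = Mul(Rational(1, 2), Pow(A, -1)) (Function('M')(A) = Pow(Mul(2, A), -1) = Mul(Rational(1, 2), Pow(A, -1)))
p = 1120
s = Rational(11, 10) (s = Mul(-1, Add(-1, Mul(Rational(1, 2), Pow(-5, -1)))) = Mul(-1, Add(-1, Mul(Rational(1, 2), Rational(-1, 5)))) = Mul(-1, Add(-1, Rational(-1, 10))) = Mul(-1, Rational(-11, 10)) = Rational(11, 10) ≈ 1.1000)
Mul(s, p) = Mul(Rational(11, 10), 1120) = 1232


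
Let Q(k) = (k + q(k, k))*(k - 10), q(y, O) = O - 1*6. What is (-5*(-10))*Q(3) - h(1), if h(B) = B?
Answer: -1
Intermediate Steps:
q(y, O) = -6 + O (q(y, O) = O - 6 = -6 + O)
Q(k) = (-10 + k)*(-6 + 2*k) (Q(k) = (k + (-6 + k))*(k - 10) = (-6 + 2*k)*(-10 + k) = (-10 + k)*(-6 + 2*k))
(-5*(-10))*Q(3) - h(1) = (-5*(-10))*(60 - 26*3 + 2*3²) - 1*1 = 50*(60 - 78 + 2*9) - 1 = 50*(60 - 78 + 18) - 1 = 50*0 - 1 = 0 - 1 = -1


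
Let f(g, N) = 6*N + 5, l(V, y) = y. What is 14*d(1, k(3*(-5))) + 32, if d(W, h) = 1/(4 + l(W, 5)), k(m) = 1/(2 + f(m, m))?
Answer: 302/9 ≈ 33.556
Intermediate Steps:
f(g, N) = 5 + 6*N
k(m) = 1/(7 + 6*m) (k(m) = 1/(2 + (5 + 6*m)) = 1/(7 + 6*m))
d(W, h) = 1/9 (d(W, h) = 1/(4 + 5) = 1/9)
14*d(1, k(3*(-5))) + 32 = 14*(1/9) + 32 = 14/9 + 32 = 302/9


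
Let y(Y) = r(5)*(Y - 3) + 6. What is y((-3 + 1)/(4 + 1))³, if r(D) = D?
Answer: -1331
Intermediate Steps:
y(Y) = -9 + 5*Y (y(Y) = 5*(Y - 3) + 6 = 5*(-3 + Y) + 6 = (-15 + 5*Y) + 6 = -9 + 5*Y)
y((-3 + 1)/(4 + 1))³ = (-9 + 5*((-3 + 1)/(4 + 1)))³ = (-9 + 5*(-2/5))³ = (-9 + 5*(-2*⅕))³ = (-9 + 5*(-⅖))³ = (-9 - 2)³ = (-11)³ = -1331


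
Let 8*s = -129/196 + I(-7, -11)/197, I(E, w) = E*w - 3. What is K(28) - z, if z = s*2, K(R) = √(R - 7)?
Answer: 10909/154448 + √21 ≈ 4.6532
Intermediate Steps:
I(E, w) = -3 + E*w
s = -10909/308896 (s = (-129/196 + (-3 - 7*(-11))/197)/8 = (-129*1/196 + (-3 + 77)*(1/197))/8 = (-129/196 + 74*(1/197))/8 = (-129/196 + 74/197)/8 = (⅛)*(-10909/38612) = -10909/308896 ≈ -0.035316)
K(R) = √(-7 + R)
z = -10909/154448 (z = -10909/308896*2 = -10909/154448 ≈ -0.070632)
K(28) - z = √(-7 + 28) - 1*(-10909/154448) = √21 + 10909/154448 = 10909/154448 + √21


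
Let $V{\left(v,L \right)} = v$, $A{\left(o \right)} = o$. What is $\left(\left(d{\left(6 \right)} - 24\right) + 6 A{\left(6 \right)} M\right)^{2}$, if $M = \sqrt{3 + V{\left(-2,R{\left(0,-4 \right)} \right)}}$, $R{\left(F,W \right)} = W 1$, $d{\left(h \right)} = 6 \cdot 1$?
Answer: $324$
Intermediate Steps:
$d{\left(h \right)} = 6$
$R{\left(F,W \right)} = W$
$M = 1$ ($M = \sqrt{3 - 2} = \sqrt{1} = 1$)
$\left(\left(d{\left(6 \right)} - 24\right) + 6 A{\left(6 \right)} M\right)^{2} = \left(\left(6 - 24\right) + 6 \cdot 6 \cdot 1\right)^{2} = \left(\left(6 - 24\right) + 36 \cdot 1\right)^{2} = \left(-18 + 36\right)^{2} = 18^{2} = 324$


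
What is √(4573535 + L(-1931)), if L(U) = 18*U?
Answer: √4538777 ≈ 2130.4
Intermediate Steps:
√(4573535 + L(-1931)) = √(4573535 + 18*(-1931)) = √(4573535 - 34758) = √4538777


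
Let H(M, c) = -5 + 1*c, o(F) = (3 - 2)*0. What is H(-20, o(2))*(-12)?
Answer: 60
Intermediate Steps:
o(F) = 0 (o(F) = 1*0 = 0)
H(M, c) = -5 + c
H(-20, o(2))*(-12) = (-5 + 0)*(-12) = -5*(-12) = 60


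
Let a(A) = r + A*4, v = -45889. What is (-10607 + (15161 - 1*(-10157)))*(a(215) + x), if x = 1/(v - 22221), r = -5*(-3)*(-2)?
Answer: 831631939589/68110 ≈ 1.2210e+7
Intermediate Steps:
r = -30 (r = 15*(-2) = -30)
a(A) = -30 + 4*A (a(A) = -30 + A*4 = -30 + 4*A)
x = -1/68110 (x = 1/(-45889 - 22221) = 1/(-68110) = -1/68110 ≈ -1.4682e-5)
(-10607 + (15161 - 1*(-10157)))*(a(215) + x) = (-10607 + (15161 - 1*(-10157)))*((-30 + 4*215) - 1/68110) = (-10607 + (15161 + 10157))*((-30 + 860) - 1/68110) = (-10607 + 25318)*(830 - 1/68110) = 14711*(56531299/68110) = 831631939589/68110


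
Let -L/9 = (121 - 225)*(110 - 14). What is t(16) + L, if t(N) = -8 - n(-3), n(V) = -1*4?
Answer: 89852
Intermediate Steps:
n(V) = -4
L = 89856 (L = -9*(121 - 225)*(110 - 14) = -(-936)*96 = -9*(-9984) = 89856)
t(N) = -4 (t(N) = -8 - 1*(-4) = -8 + 4 = -4)
t(16) + L = -4 + 89856 = 89852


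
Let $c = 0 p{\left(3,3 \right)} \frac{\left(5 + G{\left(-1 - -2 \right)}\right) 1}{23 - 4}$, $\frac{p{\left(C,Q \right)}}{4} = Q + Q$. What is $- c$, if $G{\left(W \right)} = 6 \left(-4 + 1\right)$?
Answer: $0$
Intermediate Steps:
$p{\left(C,Q \right)} = 8 Q$ ($p{\left(C,Q \right)} = 4 \left(Q + Q\right) = 4 \cdot 2 Q = 8 Q$)
$G{\left(W \right)} = -18$ ($G{\left(W \right)} = 6 \left(-3\right) = -18$)
$c = 0$ ($c = 0 \cdot 8 \cdot 3 \frac{\left(5 - 18\right) 1}{23 - 4} = 0 \cdot 24 \frac{\left(-13\right) 1}{23 - 4} = 0 \left(- \frac{13}{19}\right) = 0$)
$- c = \left(-1\right) 0 = 0$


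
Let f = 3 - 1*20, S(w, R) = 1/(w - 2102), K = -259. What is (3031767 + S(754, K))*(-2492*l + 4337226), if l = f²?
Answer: 7391095082893885/674 ≈ 1.0966e+13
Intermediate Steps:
S(w, R) = 1/(-2102 + w)
f = -17 (f = 3 - 20 = -17)
l = 289 (l = (-17)² = 289)
(3031767 + S(754, K))*(-2492*l + 4337226) = (3031767 + 1/(-2102 + 754))*(-2492*289 + 4337226) = (3031767 + 1/(-1348))*(-720188 + 4337226) = (3031767 - 1/1348)*3617038 = (4086821915/1348)*3617038 = 7391095082893885/674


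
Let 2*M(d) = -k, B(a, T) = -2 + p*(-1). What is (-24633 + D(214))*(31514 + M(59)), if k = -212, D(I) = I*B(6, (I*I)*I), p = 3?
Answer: -812728860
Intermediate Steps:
B(a, T) = -5 (B(a, T) = -2 + 3*(-1) = -2 - 3 = -5)
D(I) = -5*I (D(I) = I*(-5) = -5*I)
M(d) = 106 (M(d) = (-1*(-212))/2 = (1/2)*212 = 106)
(-24633 + D(214))*(31514 + M(59)) = (-24633 - 5*214)*(31514 + 106) = (-24633 - 1070)*31620 = -25703*31620 = -812728860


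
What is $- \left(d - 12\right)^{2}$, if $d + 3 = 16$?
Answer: $-1$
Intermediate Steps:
$d = 13$ ($d = -3 + 16 = 13$)
$- \left(d - 12\right)^{2} = - \left(13 - 12\right)^{2} = - 1^{2} = \left(-1\right) 1 = -1$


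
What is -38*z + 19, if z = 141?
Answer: -5339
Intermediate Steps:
-38*z + 19 = -38*141 + 19 = -5358 + 19 = -5339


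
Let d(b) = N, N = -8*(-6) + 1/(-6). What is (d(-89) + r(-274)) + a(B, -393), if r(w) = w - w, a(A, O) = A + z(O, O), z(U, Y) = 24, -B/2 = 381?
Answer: -4141/6 ≈ -690.17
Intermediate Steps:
B = -762 (B = -2*381 = -762)
a(A, O) = 24 + A (a(A, O) = A + 24 = 24 + A)
N = 287/6 (N = 48 - 1/6 = 287/6 ≈ 47.833)
d(b) = 287/6
r(w) = 0
(d(-89) + r(-274)) + a(B, -393) = (287/6 + 0) + (24 - 762) = 287/6 - 738 = -4141/6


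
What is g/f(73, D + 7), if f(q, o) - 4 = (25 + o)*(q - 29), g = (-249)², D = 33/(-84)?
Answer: 434007/9763 ≈ 44.454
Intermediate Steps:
D = -11/28 (D = 33*(-1/84) = -11/28 ≈ -0.39286)
g = 62001
f(q, o) = 4 + (-29 + q)*(25 + o) (f(q, o) = 4 + (25 + o)*(q - 29) = 4 + (25 + o)*(-29 + q) = 4 + (-29 + q)*(25 + o))
g/f(73, D + 7) = 62001/(-721 - 29*(-11/28 + 7) + 25*73 + (-11/28 + 7)*73) = 62001/(-721 - 29*185/28 + 1825 + (185/28)*73) = 62001/(-721 - 5365/28 + 1825 + 13505/28) = 62001/(9763/7) = 62001*(7/9763) = 434007/9763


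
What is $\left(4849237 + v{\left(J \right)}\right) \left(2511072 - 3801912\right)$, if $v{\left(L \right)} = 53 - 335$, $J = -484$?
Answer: $-6259225072200$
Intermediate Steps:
$v{\left(L \right)} = -282$
$\left(4849237 + v{\left(J \right)}\right) \left(2511072 - 3801912\right) = \left(4849237 - 282\right) \left(2511072 - 3801912\right) = 4848955 \left(-1290840\right) = -6259225072200$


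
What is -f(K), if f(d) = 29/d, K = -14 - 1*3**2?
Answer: 29/23 ≈ 1.2609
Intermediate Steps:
K = -23 (K = -14 - 1*9 = -14 - 9 = -23)
-f(K) = -29/(-23) = -29*(-1)/23 = -1*(-29/23) = 29/23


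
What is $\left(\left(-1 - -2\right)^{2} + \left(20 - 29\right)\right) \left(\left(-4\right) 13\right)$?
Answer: $416$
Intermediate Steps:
$\left(\left(-1 - -2\right)^{2} + \left(20 - 29\right)\right) \left(\left(-4\right) 13\right) = \left(\left(-1 + 2\right)^{2} - 9\right) \left(-52\right) = \left(1^{2} - 9\right) \left(-52\right) = \left(1 - 9\right) \left(-52\right) = \left(-8\right) \left(-52\right) = 416$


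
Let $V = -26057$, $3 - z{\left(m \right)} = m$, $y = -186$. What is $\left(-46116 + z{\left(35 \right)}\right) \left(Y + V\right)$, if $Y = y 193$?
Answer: $2859099340$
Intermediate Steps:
$z{\left(m \right)} = 3 - m$
$Y = -35898$ ($Y = \left(-186\right) 193 = -35898$)
$\left(-46116 + z{\left(35 \right)}\right) \left(Y + V\right) = \left(-46116 + \left(3 - 35\right)\right) \left(-35898 - 26057\right) = \left(-46116 + \left(3 - 35\right)\right) \left(-61955\right) = \left(-46116 - 32\right) \left(-61955\right) = \left(-46148\right) \left(-61955\right) = 2859099340$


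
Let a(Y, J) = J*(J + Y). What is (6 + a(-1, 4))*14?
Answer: 252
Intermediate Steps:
(6 + a(-1, 4))*14 = (6 + 4*(4 - 1))*14 = (6 + 4*3)*14 = (6 + 12)*14 = 18*14 = 252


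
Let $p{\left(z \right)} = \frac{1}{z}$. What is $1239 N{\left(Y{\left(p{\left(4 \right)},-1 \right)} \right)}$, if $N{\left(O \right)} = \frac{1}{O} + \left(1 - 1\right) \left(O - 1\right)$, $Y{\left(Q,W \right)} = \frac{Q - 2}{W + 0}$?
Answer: $708$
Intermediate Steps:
$Y{\left(Q,W \right)} = \frac{-2 + Q}{W}$
$N{\left(O \right)} = \frac{1}{O}$ ($N{\left(O \right)} = \frac{1}{O} + 0 \left(-1 + O\right) = \frac{1}{O} + 0 = \frac{1}{O}$)
$1239 N{\left(Y{\left(p{\left(4 \right)},-1 \right)} \right)} = \frac{1239}{\frac{1}{-1} \left(-2 + \frac{1}{4}\right)} = \frac{1239}{\left(-1\right) \left(-2 + \frac{1}{4}\right)} = \frac{1239}{\left(-1\right) \left(- \frac{7}{4}\right)} = \frac{1239}{\frac{7}{4}} = 1239 \cdot \frac{4}{7} = 708$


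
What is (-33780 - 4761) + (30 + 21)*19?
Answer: -37572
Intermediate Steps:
(-33780 - 4761) + (30 + 21)*19 = -38541 + 51*19 = -38541 + 969 = -37572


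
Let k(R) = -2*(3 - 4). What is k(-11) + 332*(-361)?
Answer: -119850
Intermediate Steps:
k(R) = 2 (k(R) = -2*(-1) = 2)
k(-11) + 332*(-361) = 2 + 332*(-361) = 2 - 119852 = -119850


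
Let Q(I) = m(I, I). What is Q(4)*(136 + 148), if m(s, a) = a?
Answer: 1136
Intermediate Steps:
Q(I) = I
Q(4)*(136 + 148) = 4*(136 + 148) = 4*284 = 1136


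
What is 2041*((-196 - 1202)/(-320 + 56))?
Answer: 475553/44 ≈ 10808.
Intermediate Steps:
2041*((-196 - 1202)/(-320 + 56)) = 2041*(-1398/(-264)) = 2041*(-1398*(-1/264)) = 2041*(233/44) = 475553/44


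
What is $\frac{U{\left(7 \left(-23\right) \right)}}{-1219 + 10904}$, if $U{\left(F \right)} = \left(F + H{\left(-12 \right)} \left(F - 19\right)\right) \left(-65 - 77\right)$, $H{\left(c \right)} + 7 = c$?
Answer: $- \frac{462778}{9685} \approx -47.783$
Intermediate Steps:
$H{\left(c \right)} = -7 + c$
$U{\left(F \right)} = -51262 + 2556 F$ ($U{\left(F \right)} = \left(F + \left(-7 - 12\right) \left(F - 19\right)\right) \left(-65 - 77\right) = \left(F - 19 \left(-19 + F\right)\right) \left(-142\right) = \left(F - \left(-361 + 19 F\right)\right) \left(-142\right) = \left(361 - 18 F\right) \left(-142\right) = -51262 + 2556 F$)
$\frac{U{\left(7 \left(-23\right) \right)}}{-1219 + 10904} = \frac{-51262 + 2556 \cdot 7 \left(-23\right)}{-1219 + 10904} = \frac{-51262 + 2556 \left(-161\right)}{9685} = \left(-51262 - 411516\right) \frac{1}{9685} = \left(-462778\right) \frac{1}{9685} = - \frac{462778}{9685}$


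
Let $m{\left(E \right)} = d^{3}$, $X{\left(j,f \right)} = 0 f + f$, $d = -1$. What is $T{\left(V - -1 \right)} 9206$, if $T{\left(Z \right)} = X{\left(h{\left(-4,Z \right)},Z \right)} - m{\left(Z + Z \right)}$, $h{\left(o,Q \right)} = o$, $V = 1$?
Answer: $27618$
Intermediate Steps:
$X{\left(j,f \right)} = f$ ($X{\left(j,f \right)} = 0 + f = f$)
$m{\left(E \right)} = -1$ ($m{\left(E \right)} = \left(-1\right)^{3} = -1$)
$T{\left(Z \right)} = 1 + Z$ ($T{\left(Z \right)} = Z - -1 = Z + 1 = 1 + Z$)
$T{\left(V - -1 \right)} 9206 = \left(1 + \left(1 - -1\right)\right) 9206 = \left(1 + \left(1 + 1\right)\right) 9206 = \left(1 + 2\right) 9206 = 3 \cdot 9206 = 27618$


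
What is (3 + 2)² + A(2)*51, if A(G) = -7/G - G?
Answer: -511/2 ≈ -255.50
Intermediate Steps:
A(G) = -G - 7/G
(3 + 2)² + A(2)*51 = (3 + 2)² + (-1*2 - 7/2)*51 = 5² + (-2 - 7*½)*51 = 25 + (-2 - 7/2)*51 = 25 - 11/2*51 = 25 - 561/2 = -511/2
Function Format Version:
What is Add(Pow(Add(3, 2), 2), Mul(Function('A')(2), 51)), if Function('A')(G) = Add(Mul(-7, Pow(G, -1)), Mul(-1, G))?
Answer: Rational(-511, 2) ≈ -255.50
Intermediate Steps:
Function('A')(G) = Add(Mul(-1, G), Mul(-7, Pow(G, -1)))
Add(Pow(Add(3, 2), 2), Mul(Function('A')(2), 51)) = Add(Pow(Add(3, 2), 2), Mul(Add(Mul(-1, 2), Mul(-7, Pow(2, -1))), 51)) = Add(Pow(5, 2), Mul(Add(-2, Mul(-7, Rational(1, 2))), 51)) = Add(25, Mul(Add(-2, Rational(-7, 2)), 51)) = Add(25, Mul(Rational(-11, 2), 51)) = Add(25, Rational(-561, 2)) = Rational(-511, 2)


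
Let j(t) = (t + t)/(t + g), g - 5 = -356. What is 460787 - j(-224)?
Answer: 264952077/575 ≈ 4.6079e+5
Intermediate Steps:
g = -351 (g = 5 - 356 = -351)
j(t) = 2*t/(-351 + t) (j(t) = (t + t)/(t - 351) = (2*t)/(-351 + t) = 2*t/(-351 + t))
460787 - j(-224) = 460787 - 2*(-224)/(-351 - 224) = 460787 - 2*(-224)/(-575) = 460787 - 2*(-224)*(-1)/575 = 460787 - 1*448/575 = 460787 - 448/575 = 264952077/575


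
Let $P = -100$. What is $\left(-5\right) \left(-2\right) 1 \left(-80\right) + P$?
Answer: $-900$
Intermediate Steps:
$\left(-5\right) \left(-2\right) 1 \left(-80\right) + P = \left(-5\right) \left(-2\right) 1 \left(-80\right) - 100 = 10 \cdot 1 \left(-80\right) - 100 = 10 \left(-80\right) - 100 = -800 - 100 = -900$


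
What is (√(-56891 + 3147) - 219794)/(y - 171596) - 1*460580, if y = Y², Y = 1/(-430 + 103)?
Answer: -8450969473263514/18348588683 - 427716*I*√3359/18348588683 ≈ -4.6058e+5 - 0.001351*I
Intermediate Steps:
Y = -1/327 (Y = 1/(-327) = -1/327 ≈ -0.0030581)
y = 1/106929 (y = (-1/327)² = 1/106929 ≈ 9.3520e-6)
(√(-56891 + 3147) - 219794)/(y - 171596) - 1*460580 = (√(-56891 + 3147) - 219794)/(1/106929 - 171596) - 1*460580 = (√(-53744) - 219794)/(-18348588683/106929) - 460580 = (4*I*√3359 - 219794)*(-106929/18348588683) - 460580 = (-219794 + 4*I*√3359)*(-106929/18348588683) - 460580 = (23502352626/18348588683 - 427716*I*√3359/18348588683) - 460580 = -8450969473263514/18348588683 - 427716*I*√3359/18348588683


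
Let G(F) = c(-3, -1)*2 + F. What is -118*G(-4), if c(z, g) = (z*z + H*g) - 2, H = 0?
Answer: -1180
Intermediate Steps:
c(z, g) = -2 + z**2 (c(z, g) = (z*z + 0*g) - 2 = (z**2 + 0) - 2 = z**2 - 2 = -2 + z**2)
G(F) = 14 + F (G(F) = (-2 + (-3)**2)*2 + F = (-2 + 9)*2 + F = 7*2 + F = 14 + F)
-118*G(-4) = -118*(14 - 4) = -118*10 = -1180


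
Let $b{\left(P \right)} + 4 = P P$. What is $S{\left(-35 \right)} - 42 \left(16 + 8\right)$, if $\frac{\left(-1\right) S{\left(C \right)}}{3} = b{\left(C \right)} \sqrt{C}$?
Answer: $-1008 - 3663 i \sqrt{35} \approx -1008.0 - 21671.0 i$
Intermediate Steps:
$b{\left(P \right)} = -4 + P^{2}$ ($b{\left(P \right)} = -4 + P P = -4 + P^{2}$)
$S{\left(C \right)} = - 3 \sqrt{C} \left(-4 + C^{2}\right)$ ($S{\left(C \right)} = - 3 \left(-4 + C^{2}\right) \sqrt{C} = - 3 \sqrt{C} \left(-4 + C^{2}\right)$)
$S{\left(-35 \right)} - 42 \left(16 + 8\right) = 3 \sqrt{-35} \left(4 - \left(-35\right)^{2}\right) - 42 \left(16 + 8\right) = 3 i \sqrt{35} \left(4 - 1225\right) - 1008 = 3 i \sqrt{35} \left(-1221\right) - 1008 = - 3663 i \sqrt{35} - 1008 = -1008 - 3663 i \sqrt{35}$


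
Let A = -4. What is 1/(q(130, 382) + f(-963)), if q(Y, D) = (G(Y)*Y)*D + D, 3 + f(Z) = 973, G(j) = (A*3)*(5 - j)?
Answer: 1/74491352 ≈ 1.3424e-8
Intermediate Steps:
G(j) = -60 + 12*j (G(j) = (-4*3)*(5 - j) = -12*(5 - j) = -60 + 12*j)
f(Z) = 970 (f(Z) = -3 + 973 = 970)
q(Y, D) = D + D*Y*(-60 + 12*Y) (q(Y, D) = ((-60 + 12*Y)*Y)*D + D = (Y*(-60 + 12*Y))*D + D = D*Y*(-60 + 12*Y) + D = D + D*Y*(-60 + 12*Y))
1/(q(130, 382) + f(-963)) = 1/(382*(1 - 60*130 + 12*130**2) + 970) = 1/(382*(1 - 7800 + 12*16900) + 970) = 1/(382*(1 - 7800 + 202800) + 970) = 1/(382*195001 + 970) = 1/(74490382 + 970) = 1/74491352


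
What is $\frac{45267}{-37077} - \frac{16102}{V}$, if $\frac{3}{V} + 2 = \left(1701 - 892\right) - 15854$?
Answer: $\frac{2994422441779}{37077} \approx 8.0762 \cdot 10^{7}$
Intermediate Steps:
$V = - \frac{3}{15047}$ ($V = \frac{3}{-2 + \left(\left(1701 - 892\right) - 15854\right)} = \frac{3}{-2 + \left(809 - 15854\right)} = \frac{3}{-2 - 15045} = \frac{3}{-15047} = 3 \left(- \frac{1}{15047}\right) = - \frac{3}{15047} \approx -0.00019938$)
$\frac{45267}{-37077} - \frac{16102}{V} = \frac{45267}{-37077} - \frac{16102}{- \frac{3}{15047}} = 45267 \left(- \frac{1}{37077}\right) - - \frac{242286794}{3} = - \frac{15089}{12359} + \frac{242286794}{3} = \frac{2994422441779}{37077}$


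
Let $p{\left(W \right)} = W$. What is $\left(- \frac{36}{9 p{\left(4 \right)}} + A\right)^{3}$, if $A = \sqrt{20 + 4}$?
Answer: $-73 + 54 \sqrt{6} \approx 59.272$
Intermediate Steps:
$A = 2 \sqrt{6}$ ($A = \sqrt{24} = 2 \sqrt{6} \approx 4.899$)
$\left(- \frac{36}{9 p{\left(4 \right)}} + A\right)^{3} = \left(- \frac{36}{9 \cdot 4} + 2 \sqrt{6}\right)^{3} = \left(- \frac{36}{36} + 2 \sqrt{6}\right)^{3} = \left(\left(-36\right) \frac{1}{36} + 2 \sqrt{6}\right)^{3} = \left(-1 + 2 \sqrt{6}\right)^{3}$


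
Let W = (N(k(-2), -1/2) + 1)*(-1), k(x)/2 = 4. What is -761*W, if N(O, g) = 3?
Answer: 3044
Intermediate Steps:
k(x) = 8 (k(x) = 2*4 = 8)
W = -4 (W = (3 + 1)*(-1) = 4*(-1) = -4)
-761*W = -761*(-4) = 3044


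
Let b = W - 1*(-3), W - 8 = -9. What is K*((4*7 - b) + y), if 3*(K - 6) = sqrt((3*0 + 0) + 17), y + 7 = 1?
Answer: 120 + 20*sqrt(17)/3 ≈ 147.49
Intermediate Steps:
W = -1 (W = 8 - 9 = -1)
y = -6 (y = -7 + 1 = -6)
b = 2 (b = -1 - 1*(-3) = -1 + 3 = 2)
K = 6 + sqrt(17)/3 (K = 6 + sqrt((3*0 + 0) + 17)/3 = 6 + sqrt((0 + 0) + 17)/3 = 6 + sqrt(0 + 17)/3 = 6 + sqrt(17)/3 ≈ 7.3744)
K*((4*7 - b) + y) = (6 + sqrt(17)/3)*((4*7 - 1*2) - 6) = (6 + sqrt(17)/3)*((28 - 2) - 6) = (6 + sqrt(17)/3)*(26 - 6) = (6 + sqrt(17)/3)*20 = 120 + 20*sqrt(17)/3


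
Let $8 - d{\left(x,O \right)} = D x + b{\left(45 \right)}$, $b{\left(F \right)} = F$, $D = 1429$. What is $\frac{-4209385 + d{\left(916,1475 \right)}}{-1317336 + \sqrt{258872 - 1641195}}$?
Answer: $\frac{7269568539696}{1735375519219} + \frac{5518386 i \sqrt{1382323}}{1735375519219} \approx 4.189 + 0.0037387 i$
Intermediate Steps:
$d{\left(x,O \right)} = -37 - 1429 x$ ($d{\left(x,O \right)} = 8 - \left(1429 x + 45\right) = 8 - \left(45 + 1429 x\right) = -37 - 1429 x$)
$\frac{-4209385 + d{\left(916,1475 \right)}}{-1317336 + \sqrt{258872 - 1641195}} = \frac{-4209385 - 1309001}{-1317336 + \sqrt{258872 - 1641195}} = \frac{-4209385 - 1309001}{-1317336 + \sqrt{-1382323}} = \frac{-4209385 - 1309001}{-1317336 + i \sqrt{1382323}} = - \frac{5518386}{-1317336 + i \sqrt{1382323}}$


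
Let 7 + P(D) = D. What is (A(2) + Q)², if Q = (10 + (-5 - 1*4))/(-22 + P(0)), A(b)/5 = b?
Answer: 83521/841 ≈ 99.312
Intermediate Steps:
P(D) = -7 + D
A(b) = 5*b
Q = -1/29 (Q = (10 + (-5 - 1*4))/(-22 + (-7 + 0)) = (10 + (-5 - 4))/(-22 - 7) = (10 - 9)/(-29) = 1*(-1/29) = -1/29 ≈ -0.034483)
(A(2) + Q)² = (5*2 - 1/29)² = (10 - 1/29)² = (289/29)² = 83521/841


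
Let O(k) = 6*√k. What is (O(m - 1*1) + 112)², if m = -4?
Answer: 12364 + 1344*I*√5 ≈ 12364.0 + 3005.3*I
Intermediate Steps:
(O(m - 1*1) + 112)² = (6*√(-4 - 1*1) + 112)² = (6*√(-4 - 1) + 112)² = (6*√(-5) + 112)² = (6*(I*√5) + 112)² = (6*I*√5 + 112)² = (112 + 6*I*√5)²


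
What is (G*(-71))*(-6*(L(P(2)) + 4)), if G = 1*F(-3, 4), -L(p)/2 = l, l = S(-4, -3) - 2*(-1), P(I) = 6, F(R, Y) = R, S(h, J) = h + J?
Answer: -17892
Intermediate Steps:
S(h, J) = J + h
l = -5 (l = (-3 - 4) - 2*(-1) = -7 + 2 = -5)
L(p) = 10 (L(p) = -2*(-5) = 10)
G = -3 (G = 1*(-3) = -3)
(G*(-71))*(-6*(L(P(2)) + 4)) = (-3*(-71))*(-6*(10 + 4)) = 213*(-6*14) = 213*(-84) = -17892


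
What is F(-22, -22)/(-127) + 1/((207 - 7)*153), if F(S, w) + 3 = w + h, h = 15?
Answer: 306127/3886200 ≈ 0.078773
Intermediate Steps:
F(S, w) = 12 + w (F(S, w) = -3 + (w + 15) = -3 + (15 + w) = 12 + w)
F(-22, -22)/(-127) + 1/((207 - 7)*153) = (12 - 22)/(-127) + 1/((207 - 7)*153) = -10*(-1/127) + (1/153)/200 = 10/127 + (1/200)*(1/153) = 10/127 + 1/30600 = 306127/3886200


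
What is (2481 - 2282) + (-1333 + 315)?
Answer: -819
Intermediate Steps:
(2481 - 2282) + (-1333 + 315) = 199 - 1018 = -819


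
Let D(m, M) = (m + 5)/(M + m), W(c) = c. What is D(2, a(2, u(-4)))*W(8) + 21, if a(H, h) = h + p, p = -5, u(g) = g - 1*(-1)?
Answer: 35/3 ≈ 11.667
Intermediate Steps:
u(g) = 1 + g (u(g) = g + 1 = 1 + g)
a(H, h) = -5 + h (a(H, h) = h - 5 = -5 + h)
D(m, M) = (5 + m)/(M + m)
D(2, a(2, u(-4)))*W(8) + 21 = ((5 + 2)/((-5 + (1 - 4)) + 2))*8 + 21 = (7/((-5 - 3) + 2))*8 + 21 = (7/(-8 + 2))*8 + 21 = (7/(-6))*8 + 21 = -⅙*7*8 + 21 = -7/6*8 + 21 = -28/3 + 21 = 35/3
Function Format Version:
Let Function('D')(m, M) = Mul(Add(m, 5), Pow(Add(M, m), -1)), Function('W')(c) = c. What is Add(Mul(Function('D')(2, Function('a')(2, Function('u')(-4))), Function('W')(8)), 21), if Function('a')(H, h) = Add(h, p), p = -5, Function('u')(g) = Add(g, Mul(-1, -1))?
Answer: Rational(35, 3) ≈ 11.667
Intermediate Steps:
Function('u')(g) = Add(1, g) (Function('u')(g) = Add(g, 1) = Add(1, g))
Function('a')(H, h) = Add(-5, h) (Function('a')(H, h) = Add(h, -5) = Add(-5, h))
Function('D')(m, M) = Mul(Pow(Add(M, m), -1), Add(5, m)) (Function('D')(m, M) = Mul(Add(5, m), Pow(Add(M, m), -1)) = Mul(Pow(Add(M, m), -1), Add(5, m)))
Add(Mul(Function('D')(2, Function('a')(2, Function('u')(-4))), Function('W')(8)), 21) = Add(Mul(Mul(Pow(Add(Add(-5, Add(1, -4)), 2), -1), Add(5, 2)), 8), 21) = Add(Mul(Mul(Pow(Add(Add(-5, -3), 2), -1), 7), 8), 21) = Add(Mul(Mul(Pow(Add(-8, 2), -1), 7), 8), 21) = Add(Mul(Mul(Pow(-6, -1), 7), 8), 21) = Add(Mul(Mul(Rational(-1, 6), 7), 8), 21) = Add(Mul(Rational(-7, 6), 8), 21) = Add(Rational(-28, 3), 21) = Rational(35, 3)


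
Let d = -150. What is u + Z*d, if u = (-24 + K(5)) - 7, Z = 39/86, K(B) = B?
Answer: -4043/43 ≈ -94.023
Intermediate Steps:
Z = 39/86 (Z = 39*(1/86) = 39/86 ≈ 0.45349)
u = -26 (u = (-24 + 5) - 7 = -19 - 7 = -26)
u + Z*d = -26 + (39/86)*(-150) = -26 - 2925/43 = -4043/43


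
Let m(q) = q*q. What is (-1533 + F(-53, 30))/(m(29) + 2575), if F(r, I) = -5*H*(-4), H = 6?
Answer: -1413/3416 ≈ -0.41364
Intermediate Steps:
m(q) = q²
F(r, I) = 120 (F(r, I) = -5*6*(-4) = -30*(-4) = 120)
(-1533 + F(-53, 30))/(m(29) + 2575) = (-1533 + 120)/(29² + 2575) = -1413/(841 + 2575) = -1413/3416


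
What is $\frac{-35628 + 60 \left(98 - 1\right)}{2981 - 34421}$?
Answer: $\frac{621}{655} \approx 0.94809$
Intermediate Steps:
$\frac{-35628 + 60 \left(98 - 1\right)}{2981 - 34421} = \frac{-35628 + 60 \cdot 97}{-31440} = \left(-35628 + 5820\right) \left(- \frac{1}{31440}\right) = \left(-29808\right) \left(- \frac{1}{31440}\right) = \frac{621}{655}$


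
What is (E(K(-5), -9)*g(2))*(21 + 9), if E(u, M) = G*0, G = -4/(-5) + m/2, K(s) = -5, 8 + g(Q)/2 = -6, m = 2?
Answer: 0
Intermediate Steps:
g(Q) = -28 (g(Q) = -16 + 2*(-6) = -16 - 12 = -28)
G = 9/5 (G = -4/(-5) + 2/2 = -4*(-⅕) + 2*(½) = ⅘ + 1 = 9/5 ≈ 1.8000)
E(u, M) = 0 (E(u, M) = (9/5)*0 = 0)
(E(K(-5), -9)*g(2))*(21 + 9) = (0*(-28))*(21 + 9) = 0*30 = 0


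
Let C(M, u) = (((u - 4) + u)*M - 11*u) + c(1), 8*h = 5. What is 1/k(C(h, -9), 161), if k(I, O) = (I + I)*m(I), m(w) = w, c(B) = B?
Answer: 8/119025 ≈ 6.7213e-5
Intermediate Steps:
h = 5/8 (h = (⅛)*5 = 5/8 ≈ 0.62500)
C(M, u) = 1 - 11*u + M*(-4 + 2*u) (C(M, u) = (((u - 4) + u)*M - 11*u) + 1 = (((-4 + u) + u)*M - 11*u) + 1 = ((-4 + 2*u)*M - 11*u) + 1 = (M*(-4 + 2*u) - 11*u) + 1 = (-11*u + M*(-4 + 2*u)) + 1 = 1 - 11*u + M*(-4 + 2*u))
k(I, O) = 2*I² (k(I, O) = (I + I)*I = (2*I)*I = 2*I²)
1/k(C(h, -9), 161) = 1/(2*(1 - 11*(-9) - 4*5/8 + 2*(5/8)*(-9))²) = 1/(2*(1 + 99 - 5/2 - 45/4)²) = 1/(2*(345/4)²) = 1/(2*(119025/16)) = 1/(119025/8) = 8/119025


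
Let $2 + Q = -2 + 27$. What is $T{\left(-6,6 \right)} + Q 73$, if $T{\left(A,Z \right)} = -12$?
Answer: $1667$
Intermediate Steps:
$Q = 23$ ($Q = -2 + \left(-2 + 27\right) = -2 + 25 = 23$)
$T{\left(-6,6 \right)} + Q 73 = -12 + 23 \cdot 73 = -12 + 1679 = 1667$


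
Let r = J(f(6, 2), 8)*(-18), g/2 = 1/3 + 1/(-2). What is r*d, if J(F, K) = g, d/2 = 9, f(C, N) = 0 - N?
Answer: 108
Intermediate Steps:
f(C, N) = -N
d = 18 (d = 2*9 = 18)
g = -1/3 (g = 2*(1/3 + 1/(-2)) = 2*(1*(1/3) + 1*(-1/2)) = 2*(1/3 - 1/2) = 2*(-1/6) = -1/3 ≈ -0.33333)
J(F, K) = -1/3
r = 6 (r = -1/3*(-18) = 6)
r*d = 6*18 = 108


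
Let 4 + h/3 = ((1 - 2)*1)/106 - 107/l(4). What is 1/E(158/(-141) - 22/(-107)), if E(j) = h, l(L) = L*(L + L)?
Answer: -1696/37413 ≈ -0.045332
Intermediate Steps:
l(L) = 2*L² (l(L) = L*(2*L) = 2*L²)
h = -37413/1696 (h = -12 + 3*(((1 - 2)*1)/106 - 107/(2*4²)) = -12 + 3*(-1*1*(1/106) - 107/(2*16)) = -12 + 3*(-1*1/106 - 107/32) = -12 + 3*(-1/106 - 107*1/32) = -12 + 3*(-1/106 - 107/32) = -12 + 3*(-5687/1696) = -12 - 17061/1696 = -37413/1696 ≈ -22.060)
E(j) = -37413/1696
1/E(158/(-141) - 22/(-107)) = 1/(-37413/1696) = -1696/37413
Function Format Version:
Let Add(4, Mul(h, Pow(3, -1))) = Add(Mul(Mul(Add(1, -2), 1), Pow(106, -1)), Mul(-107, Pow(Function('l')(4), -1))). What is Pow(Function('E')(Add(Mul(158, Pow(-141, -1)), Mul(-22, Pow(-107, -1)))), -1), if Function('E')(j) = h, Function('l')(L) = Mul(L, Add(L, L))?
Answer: Rational(-1696, 37413) ≈ -0.045332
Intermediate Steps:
Function('l')(L) = Mul(2, Pow(L, 2)) (Function('l')(L) = Mul(L, Mul(2, L)) = Mul(2, Pow(L, 2)))
h = Rational(-37413, 1696) (h = Add(-12, Mul(3, Add(Mul(Mul(Add(1, -2), 1), Pow(106, -1)), Mul(-107, Pow(Mul(2, Pow(4, 2)), -1))))) = Add(-12, Mul(3, Add(Mul(Mul(-1, 1), Rational(1, 106)), Mul(-107, Pow(Mul(2, 16), -1))))) = Add(-12, Mul(3, Add(Mul(-1, Rational(1, 106)), Mul(-107, Pow(32, -1))))) = Add(-12, Mul(3, Add(Rational(-1, 106), Mul(-107, Rational(1, 32))))) = Add(-12, Mul(3, Add(Rational(-1, 106), Rational(-107, 32)))) = Add(-12, Mul(3, Rational(-5687, 1696))) = Add(-12, Rational(-17061, 1696)) = Rational(-37413, 1696) ≈ -22.060)
Function('E')(j) = Rational(-37413, 1696)
Pow(Function('E')(Add(Mul(158, Pow(-141, -1)), Mul(-22, Pow(-107, -1)))), -1) = Pow(Rational(-37413, 1696), -1) = Rational(-1696, 37413)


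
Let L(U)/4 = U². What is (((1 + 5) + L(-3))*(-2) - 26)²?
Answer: 12100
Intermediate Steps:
L(U) = 4*U²
(((1 + 5) + L(-3))*(-2) - 26)² = (((1 + 5) + 4*(-3)²)*(-2) - 26)² = ((6 + 4*9)*(-2) - 26)² = ((6 + 36)*(-2) - 26)² = (42*(-2) - 26)² = (-84 - 26)² = (-110)² = 12100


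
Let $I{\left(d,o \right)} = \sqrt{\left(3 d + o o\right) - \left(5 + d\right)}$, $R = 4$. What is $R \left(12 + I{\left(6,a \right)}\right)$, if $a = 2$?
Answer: $48 + 4 \sqrt{11} \approx 61.266$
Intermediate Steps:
$I{\left(d,o \right)} = \sqrt{-5 + o^{2} + 2 d}$ ($I{\left(d,o \right)} = \sqrt{\left(3 d + o^{2}\right) - \left(5 + d\right)} = \sqrt{\left(o^{2} + 3 d\right) - \left(5 + d\right)} = \sqrt{-5 + o^{2} + 2 d}$)
$R \left(12 + I{\left(6,a \right)}\right) = 4 \left(12 + \sqrt{-5 + 2^{2} + 2 \cdot 6}\right) = 4 \left(12 + \sqrt{-5 + 4 + 12}\right) = 4 \left(12 + \sqrt{11}\right) = 48 + 4 \sqrt{11}$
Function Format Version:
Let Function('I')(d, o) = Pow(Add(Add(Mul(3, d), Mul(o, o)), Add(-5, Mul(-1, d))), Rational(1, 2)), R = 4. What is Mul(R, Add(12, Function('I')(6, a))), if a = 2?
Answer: Add(48, Mul(4, Pow(11, Rational(1, 2)))) ≈ 61.266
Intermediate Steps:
Function('I')(d, o) = Pow(Add(-5, Pow(o, 2), Mul(2, d)), Rational(1, 2)) (Function('I')(d, o) = Pow(Add(Add(Mul(3, d), Pow(o, 2)), Add(-5, Mul(-1, d))), Rational(1, 2)) = Pow(Add(Add(Pow(o, 2), Mul(3, d)), Add(-5, Mul(-1, d))), Rational(1, 2)) = Pow(Add(-5, Pow(o, 2), Mul(2, d)), Rational(1, 2)))
Mul(R, Add(12, Function('I')(6, a))) = Mul(4, Add(12, Pow(Add(-5, Pow(2, 2), Mul(2, 6)), Rational(1, 2)))) = Mul(4, Add(12, Pow(Add(-5, 4, 12), Rational(1, 2)))) = Mul(4, Add(12, Pow(11, Rational(1, 2)))) = Add(48, Mul(4, Pow(11, Rational(1, 2))))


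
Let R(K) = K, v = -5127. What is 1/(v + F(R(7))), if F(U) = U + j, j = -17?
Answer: -1/5137 ≈ -0.00019467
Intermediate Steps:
F(U) = -17 + U (F(U) = U - 17 = -17 + U)
1/(v + F(R(7))) = 1/(-5127 + (-17 + 7)) = 1/(-5127 - 10) = 1/(-5137) = -1/5137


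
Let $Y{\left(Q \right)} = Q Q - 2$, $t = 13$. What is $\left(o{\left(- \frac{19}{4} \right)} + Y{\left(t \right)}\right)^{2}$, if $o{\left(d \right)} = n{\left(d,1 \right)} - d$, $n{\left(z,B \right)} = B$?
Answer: $\frac{477481}{16} \approx 29843.0$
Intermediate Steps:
$Y{\left(Q \right)} = -2 + Q^{2}$ ($Y{\left(Q \right)} = Q^{2} - 2 = -2 + Q^{2}$)
$o{\left(d \right)} = 1 - d$
$\left(o{\left(- \frac{19}{4} \right)} + Y{\left(t \right)}\right)^{2} = \left(\left(1 - - \frac{19}{4}\right) - \left(2 - 13^{2}\right)\right)^{2} = \left(\left(1 - \left(-19\right) \frac{1}{4}\right) + \left(-2 + 169\right)\right)^{2} = \left(\left(1 - - \frac{19}{4}\right) + 167\right)^{2} = \left(\left(1 + \frac{19}{4}\right) + 167\right)^{2} = \left(\frac{23}{4} + 167\right)^{2} = \left(\frac{691}{4}\right)^{2} = \frac{477481}{16}$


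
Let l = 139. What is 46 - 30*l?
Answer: -4124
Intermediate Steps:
46 - 30*l = 46 - 30*139 = 46 - 4170 = -4124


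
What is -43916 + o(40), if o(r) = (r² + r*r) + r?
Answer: -40676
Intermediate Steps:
o(r) = r + 2*r² (o(r) = (r² + r²) + r = 2*r² + r = r + 2*r²)
-43916 + o(40) = -43916 + 40*(1 + 2*40) = -43916 + 40*(1 + 80) = -43916 + 40*81 = -43916 + 3240 = -40676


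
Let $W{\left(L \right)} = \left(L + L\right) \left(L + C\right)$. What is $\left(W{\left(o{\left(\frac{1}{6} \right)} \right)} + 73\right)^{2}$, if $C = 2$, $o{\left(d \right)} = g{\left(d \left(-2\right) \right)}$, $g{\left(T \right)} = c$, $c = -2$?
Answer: $5329$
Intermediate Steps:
$g{\left(T \right)} = -2$
$o{\left(d \right)} = -2$
$W{\left(L \right)} = 2 L \left(2 + L\right)$ ($W{\left(L \right)} = \left(L + L\right) \left(L + 2\right) = 2 L \left(2 + L\right)$)
$\left(W{\left(o{\left(\frac{1}{6} \right)} \right)} + 73\right)^{2} = \left(2 \left(-2\right) \left(2 - 2\right) + 73\right)^{2} = \left(2 \left(-2\right) 0 + 73\right)^{2} = \left(0 + 73\right)^{2} = 73^{2} = 5329$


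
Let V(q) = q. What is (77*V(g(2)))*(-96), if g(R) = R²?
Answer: -29568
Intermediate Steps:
(77*V(g(2)))*(-96) = (77*2²)*(-96) = (77*4)*(-96) = 308*(-96) = -29568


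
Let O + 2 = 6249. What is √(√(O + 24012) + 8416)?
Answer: √(8416 + √30259) ≈ 92.682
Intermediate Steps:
O = 6247 (O = -2 + 6249 = 6247)
√(√(O + 24012) + 8416) = √(√(6247 + 24012) + 8416) = √(√30259 + 8416) = √(8416 + √30259)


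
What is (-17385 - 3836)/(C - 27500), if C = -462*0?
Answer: 21221/27500 ≈ 0.77167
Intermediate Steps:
C = 0
(-17385 - 3836)/(C - 27500) = (-17385 - 3836)/(0 - 27500) = -21221/(-27500) = -21221*(-1/27500) = 21221/27500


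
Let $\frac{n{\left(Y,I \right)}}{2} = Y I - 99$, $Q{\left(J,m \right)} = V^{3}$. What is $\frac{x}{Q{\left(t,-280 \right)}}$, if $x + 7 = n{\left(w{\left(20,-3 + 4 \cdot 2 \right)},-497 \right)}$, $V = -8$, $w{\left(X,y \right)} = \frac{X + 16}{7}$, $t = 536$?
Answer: $\frac{5317}{512} \approx 10.385$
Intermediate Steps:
$w{\left(X,y \right)} = \frac{16}{7} + \frac{X}{7}$ ($w{\left(X,y \right)} = \left(16 + X\right) \frac{1}{7} = \frac{16}{7} + \frac{X}{7}$)
$Q{\left(J,m \right)} = -512$ ($Q{\left(J,m \right)} = \left(-8\right)^{3} = -512$)
$n{\left(Y,I \right)} = -198 + 2 I Y$ ($n{\left(Y,I \right)} = 2 \left(Y I - 99\right) = 2 \left(I Y - 99\right) = 2 \left(-99 + I Y\right) = -198 + 2 I Y$)
$x = -5317$ ($x = -7 + \left(-198 + 2 \left(-497\right) \left(\frac{16}{7} + \frac{1}{7} \cdot 20\right)\right) = -7 + \left(-198 + 2 \left(-497\right) \left(\frac{16}{7} + \frac{20}{7}\right)\right) = -7 + \left(-198 + 2 \left(-497\right) \frac{36}{7}\right) = -7 - 5310 = -5317$)
$\frac{x}{Q{\left(t,-280 \right)}} = - \frac{5317}{-512} = \left(-5317\right) \left(- \frac{1}{512}\right) = \frac{5317}{512}$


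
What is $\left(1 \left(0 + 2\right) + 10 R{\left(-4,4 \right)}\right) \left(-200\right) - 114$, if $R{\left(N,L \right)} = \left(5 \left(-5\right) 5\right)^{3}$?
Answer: $3906249486$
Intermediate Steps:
$R{\left(N,L \right)} = -1953125$ ($R{\left(N,L \right)} = \left(\left(-25\right) 5\right)^{3} = \left(-125\right)^{3} = -1953125$)
$\left(1 \left(0 + 2\right) + 10 R{\left(-4,4 \right)}\right) \left(-200\right) - 114 = \left(1 \left(0 + 2\right) + 10 \left(-1953125\right)\right) \left(-200\right) - 114 = \left(1 \cdot 2 - 19531250\right) \left(-200\right) - 114 = \left(2 - 19531250\right) \left(-200\right) - 114 = \left(-19531248\right) \left(-200\right) - 114 = 3906249600 - 114 = 3906249486$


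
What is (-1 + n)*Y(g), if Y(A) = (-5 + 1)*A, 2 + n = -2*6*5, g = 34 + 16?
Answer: 12600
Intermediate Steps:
g = 50
n = -62 (n = -2 - 2*6*5 = -2 - 12*5 = -2 - 60 = -62)
Y(A) = -4*A
(-1 + n)*Y(g) = (-1 - 62)*(-4*50) = -63*(-200) = 12600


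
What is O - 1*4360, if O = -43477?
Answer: -47837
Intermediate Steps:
O - 1*4360 = -43477 - 1*4360 = -43477 - 4360 = -47837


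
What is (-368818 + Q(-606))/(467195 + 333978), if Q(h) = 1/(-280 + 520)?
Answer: -88516319/192281520 ≈ -0.46035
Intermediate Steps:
Q(h) = 1/240
(-368818 + Q(-606))/(467195 + 333978) = (-368818 + 1/240)/(467195 + 333978) = -88516319/240/801173 = -88516319/240*1/801173 = -88516319/192281520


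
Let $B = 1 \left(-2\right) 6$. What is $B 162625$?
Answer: $-1951500$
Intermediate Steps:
$B = -12$ ($B = \left(-2\right) 6 = -12$)
$B 162625 = \left(-12\right) 162625 = -1951500$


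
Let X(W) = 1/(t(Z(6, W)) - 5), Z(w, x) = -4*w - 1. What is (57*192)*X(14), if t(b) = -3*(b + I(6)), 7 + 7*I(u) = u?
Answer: 76608/493 ≈ 155.39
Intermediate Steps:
Z(w, x) = -1 - 4*w
I(u) = -1 + u/7
t(b) = 3/7 - 3*b (t(b) = -3*(b + (-1 + (⅐)*6)) = -3*(b + (-1 + 6/7)) = -3*(b - ⅐) = -3*(-⅐ + b) = 3/7 - 3*b)
X(W) = 7/493 (X(W) = 1/((3/7 - 3*(-1 - 4*6)) - 5) = 1/((3/7 - 3*(-1 - 24)) - 5) = 1/((3/7 - 3*(-25)) - 5) = 1/((3/7 + 75) - 5) = 1/(528/7 - 5) = 1/(493/7) = 7/493)
(57*192)*X(14) = (57*192)*(7/493) = 10944*(7/493) = 76608/493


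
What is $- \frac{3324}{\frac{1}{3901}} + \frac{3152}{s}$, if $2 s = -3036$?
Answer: $- \frac{9841896892}{759} \approx -1.2967 \cdot 10^{7}$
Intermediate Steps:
$s = -1518$ ($s = \frac{1}{2} \left(-3036\right) = -1518$)
$- \frac{3324}{\frac{1}{3901}} + \frac{3152}{s} = - \frac{3324}{\frac{1}{3901}} + \frac{3152}{-1518} = - 3324 \frac{1}{\frac{1}{3901}} + 3152 \left(- \frac{1}{1518}\right) = \left(-3324\right) 3901 - \frac{1576}{759} = -12966924 - \frac{1576}{759} = - \frac{9841896892}{759}$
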